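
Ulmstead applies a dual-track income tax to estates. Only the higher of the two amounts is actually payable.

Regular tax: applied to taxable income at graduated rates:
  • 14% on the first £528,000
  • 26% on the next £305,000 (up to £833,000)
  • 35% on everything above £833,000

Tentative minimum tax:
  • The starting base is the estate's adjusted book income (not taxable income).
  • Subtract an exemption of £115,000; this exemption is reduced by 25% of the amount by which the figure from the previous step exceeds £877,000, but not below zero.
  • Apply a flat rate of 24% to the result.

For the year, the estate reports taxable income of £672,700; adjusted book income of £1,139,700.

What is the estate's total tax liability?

Regular tax:
  £528,000 × 14% = £73,920
  £144,700 × 26% = £37,622
  → £111,542

Tentative minimum tax:
  Base (adjusted book income): £1,139,700
  Exemption: £115,000 − 25% × (£1,139,700 − £877,000) = £115,000 − £65,675 = £49,325
  Base: £1,139,700 − £49,325 = £1,090,375
  £1,090,375 × 24% = £261,690

£261,690 > £111,542, so the tentative minimum tax is the binding amount.

£261,690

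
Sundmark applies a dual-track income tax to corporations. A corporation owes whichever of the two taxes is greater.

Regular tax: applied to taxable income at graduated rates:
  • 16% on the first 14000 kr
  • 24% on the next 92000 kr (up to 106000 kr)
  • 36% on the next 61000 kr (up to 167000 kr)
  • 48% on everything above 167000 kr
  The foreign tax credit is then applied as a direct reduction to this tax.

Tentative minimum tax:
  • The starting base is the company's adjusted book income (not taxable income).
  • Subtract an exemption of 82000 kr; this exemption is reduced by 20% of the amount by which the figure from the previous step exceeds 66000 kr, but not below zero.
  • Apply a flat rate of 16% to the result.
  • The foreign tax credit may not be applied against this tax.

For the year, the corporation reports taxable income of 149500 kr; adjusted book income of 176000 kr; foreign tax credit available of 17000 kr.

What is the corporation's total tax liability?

22980 kr

Regular tax:
  14000 kr × 16% = 2240 kr
  92000 kr × 24% = 22080 kr
  43500 kr × 36% = 15660 kr
  → 39980 kr
  Less foreign tax credit 17000 kr → 22980 kr

Tentative minimum tax:
  Base (adjusted book income): 176000 kr
  Exemption: 82000 kr − 20% × (176000 kr − 66000 kr) = 82000 kr − 22000 kr = 60000 kr
  Base: 176000 kr − 60000 kr = 116000 kr
  116000 kr × 16% = 18560 kr

22980 kr > 18560 kr, so the regular tax governs.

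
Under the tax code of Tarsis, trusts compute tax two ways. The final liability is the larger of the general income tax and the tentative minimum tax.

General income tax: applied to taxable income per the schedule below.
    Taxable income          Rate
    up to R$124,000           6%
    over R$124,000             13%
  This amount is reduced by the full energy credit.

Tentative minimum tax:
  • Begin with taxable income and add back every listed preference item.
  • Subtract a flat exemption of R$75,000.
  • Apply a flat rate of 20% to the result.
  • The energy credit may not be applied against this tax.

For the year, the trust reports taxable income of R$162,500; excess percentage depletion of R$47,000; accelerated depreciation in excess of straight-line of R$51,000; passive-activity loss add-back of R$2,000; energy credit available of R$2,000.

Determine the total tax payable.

Tentative minimum tax:
  Adjusted income: R$162,500 + R$47,000 + R$51,000 + R$2,000 = R$262,500
  Less exemption R$75,000 → base R$187,500
  R$187,500 × 20% = R$37,500

General income tax:
  R$124,000 × 6% = R$7,440
  R$38,500 × 13% = R$5,005
  → R$12,445
  Less energy credit R$2,000 → R$10,445

R$37,500 > R$10,445, so the tentative minimum tax is the binding amount.

R$37,500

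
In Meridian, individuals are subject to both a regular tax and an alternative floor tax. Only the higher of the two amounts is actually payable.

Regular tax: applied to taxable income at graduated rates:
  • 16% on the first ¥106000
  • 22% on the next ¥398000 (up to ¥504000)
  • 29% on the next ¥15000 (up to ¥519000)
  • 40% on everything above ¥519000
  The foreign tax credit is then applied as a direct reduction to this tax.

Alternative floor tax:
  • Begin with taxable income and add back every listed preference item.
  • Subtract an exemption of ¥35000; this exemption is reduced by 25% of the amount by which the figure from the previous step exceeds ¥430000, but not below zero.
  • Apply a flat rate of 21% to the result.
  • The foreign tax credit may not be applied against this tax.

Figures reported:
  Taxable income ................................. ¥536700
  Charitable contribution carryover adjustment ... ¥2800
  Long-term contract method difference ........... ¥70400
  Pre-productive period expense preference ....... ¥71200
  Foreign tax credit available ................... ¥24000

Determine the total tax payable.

Regular tax:
  ¥106000 × 16% = ¥16960
  ¥398000 × 22% = ¥87560
  ¥15000 × 29% = ¥4350
  ¥17700 × 40% = ¥7080
  → ¥115950
  Less foreign tax credit ¥24000 → ¥91950

Alternative floor tax:
  Adjusted income: ¥536700 + ¥2800 + ¥70400 + ¥71200 = ¥681100
  Exemption: 25% × (¥681100 − ¥430000) = ¥62775 ≥ ¥35000, so the exemption is fully phased out
  Base: ¥681100 − ¥0 = ¥681100
  ¥681100 × 21% = ¥143031

¥143031 > ¥91950, so the alternative floor tax is the binding amount.

¥143031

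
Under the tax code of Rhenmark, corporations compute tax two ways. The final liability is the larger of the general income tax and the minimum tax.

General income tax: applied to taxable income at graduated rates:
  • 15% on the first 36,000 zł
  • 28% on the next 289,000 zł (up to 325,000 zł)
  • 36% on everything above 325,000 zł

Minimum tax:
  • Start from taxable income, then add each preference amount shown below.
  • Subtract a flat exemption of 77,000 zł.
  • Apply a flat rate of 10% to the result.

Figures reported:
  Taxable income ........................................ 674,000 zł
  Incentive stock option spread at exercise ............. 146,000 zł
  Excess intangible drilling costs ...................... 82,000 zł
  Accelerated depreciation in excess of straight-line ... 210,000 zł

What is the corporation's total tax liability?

211,960 zł

Minimum tax:
  Adjusted income: 674,000 zł + 146,000 zł + 82,000 zł + 210,000 zł = 1,112,000 zł
  Less exemption 77,000 zł → base 1,035,000 zł
  1,035,000 zł × 10% = 103,500 zł

General income tax:
  36,000 zł × 15% = 5,400 zł
  289,000 zł × 28% = 80,920 zł
  349,000 zł × 36% = 125,640 zł
  → 211,960 zł

211,960 zł > 103,500 zł, so the general income tax governs.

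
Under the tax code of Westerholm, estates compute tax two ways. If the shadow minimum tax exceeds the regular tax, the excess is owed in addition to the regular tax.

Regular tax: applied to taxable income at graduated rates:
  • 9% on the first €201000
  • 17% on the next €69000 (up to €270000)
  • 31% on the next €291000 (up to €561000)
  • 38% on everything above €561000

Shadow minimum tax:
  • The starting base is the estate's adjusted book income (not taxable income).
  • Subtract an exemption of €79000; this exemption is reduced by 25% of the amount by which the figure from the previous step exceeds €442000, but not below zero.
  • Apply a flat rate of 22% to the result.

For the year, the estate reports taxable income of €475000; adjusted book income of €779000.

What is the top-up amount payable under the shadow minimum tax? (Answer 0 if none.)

€78010

Shadow minimum tax:
  Base (adjusted book income): €779000
  Exemption: 25% × (€779000 − €442000) = €84250 ≥ €79000, so the exemption is fully phased out
  Base: €779000 − €0 = €779000
  €779000 × 22% = €171380

Regular tax:
  €201000 × 9% = €18090
  €69000 × 17% = €11730
  €205000 × 31% = €63550
  → €93370

Excess of shadow minimum tax over regular tax: €171380 − €93370 = €78010.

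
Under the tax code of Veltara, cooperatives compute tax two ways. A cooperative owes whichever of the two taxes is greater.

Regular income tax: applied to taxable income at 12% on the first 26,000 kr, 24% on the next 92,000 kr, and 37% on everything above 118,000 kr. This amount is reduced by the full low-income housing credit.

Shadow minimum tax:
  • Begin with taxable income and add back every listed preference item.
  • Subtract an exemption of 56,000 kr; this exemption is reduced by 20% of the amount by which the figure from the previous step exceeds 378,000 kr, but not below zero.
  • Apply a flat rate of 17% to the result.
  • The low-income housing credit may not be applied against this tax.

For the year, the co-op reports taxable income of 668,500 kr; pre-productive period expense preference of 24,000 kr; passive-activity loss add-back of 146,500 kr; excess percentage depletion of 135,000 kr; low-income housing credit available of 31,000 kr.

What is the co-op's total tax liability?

Regular income tax:
  26,000 kr × 12% = 3,120 kr
  92,000 kr × 24% = 22,080 kr
  550,500 kr × 37% = 203,685 kr
  → 228,885 kr
  Less low-income housing credit 31,000 kr → 197,885 kr

Shadow minimum tax:
  Adjusted income: 668,500 kr + 24,000 kr + 146,500 kr + 135,000 kr = 974,000 kr
  Exemption: 20% × (974,000 kr − 378,000 kr) = 119,200 kr ≥ 56,000 kr, so the exemption is fully phased out
  Base: 974,000 kr − 0 kr = 974,000 kr
  974,000 kr × 17% = 165,580 kr

197,885 kr > 165,580 kr, so the regular income tax governs.

197,885 kr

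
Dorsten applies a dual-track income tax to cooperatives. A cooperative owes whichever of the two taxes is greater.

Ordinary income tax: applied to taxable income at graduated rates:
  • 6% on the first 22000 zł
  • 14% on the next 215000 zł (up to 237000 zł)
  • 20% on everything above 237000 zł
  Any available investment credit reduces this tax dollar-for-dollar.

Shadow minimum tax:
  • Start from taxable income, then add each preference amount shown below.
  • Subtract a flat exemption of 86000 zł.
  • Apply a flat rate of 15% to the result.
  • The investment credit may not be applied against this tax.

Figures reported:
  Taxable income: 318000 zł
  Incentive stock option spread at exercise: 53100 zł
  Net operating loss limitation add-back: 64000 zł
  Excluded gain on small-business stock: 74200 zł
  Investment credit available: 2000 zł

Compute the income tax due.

63495 zł

Shadow minimum tax:
  Adjusted income: 318000 zł + 53100 zł + 64000 zł + 74200 zł = 509300 zł
  Less exemption 86000 zł → base 423300 zł
  423300 zł × 15% = 63495 zł

Ordinary income tax:
  22000 zł × 6% = 1320 zł
  215000 zł × 14% = 30100 zł
  81000 zł × 20% = 16200 zł
  → 47620 zł
  Less investment credit 2000 zł → 45620 zł

63495 zł > 45620 zł, so the shadow minimum tax is the binding amount.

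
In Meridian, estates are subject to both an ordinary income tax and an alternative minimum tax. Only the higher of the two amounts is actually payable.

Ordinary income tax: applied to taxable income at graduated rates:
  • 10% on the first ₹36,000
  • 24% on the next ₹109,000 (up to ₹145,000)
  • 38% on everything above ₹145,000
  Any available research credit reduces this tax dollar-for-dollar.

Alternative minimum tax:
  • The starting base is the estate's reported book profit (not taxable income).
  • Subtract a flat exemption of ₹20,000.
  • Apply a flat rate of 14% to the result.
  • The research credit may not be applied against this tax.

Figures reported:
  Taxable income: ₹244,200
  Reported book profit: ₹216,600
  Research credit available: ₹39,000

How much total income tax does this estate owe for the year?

₹28,456

Alternative minimum tax:
  Base (reported book profit): ₹216,600
  Less exemption ₹20,000 → base ₹196,600
  ₹196,600 × 14% = ₹27,524

Ordinary income tax:
  ₹36,000 × 10% = ₹3,600
  ₹109,000 × 24% = ₹26,160
  ₹99,200 × 38% = ₹37,696
  → ₹67,456
  Less research credit ₹39,000 → ₹28,456

₹28,456 > ₹27,524, so the ordinary income tax governs.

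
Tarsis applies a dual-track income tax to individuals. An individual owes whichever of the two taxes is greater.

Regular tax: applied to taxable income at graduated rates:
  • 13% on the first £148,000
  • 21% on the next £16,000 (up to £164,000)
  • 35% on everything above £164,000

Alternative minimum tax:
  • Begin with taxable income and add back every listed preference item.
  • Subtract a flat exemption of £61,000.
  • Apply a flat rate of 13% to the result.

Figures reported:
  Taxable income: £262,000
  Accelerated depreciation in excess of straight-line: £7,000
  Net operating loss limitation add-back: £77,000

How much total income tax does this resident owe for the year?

£56,900

Alternative minimum tax:
  Adjusted income: £262,000 + £7,000 + £77,000 = £346,000
  Less exemption £61,000 → base £285,000
  £285,000 × 13% = £37,050

Regular tax:
  £148,000 × 13% = £19,240
  £16,000 × 21% = £3,360
  £98,000 × 35% = £34,300
  → £56,900

£56,900 > £37,050, so the regular tax governs.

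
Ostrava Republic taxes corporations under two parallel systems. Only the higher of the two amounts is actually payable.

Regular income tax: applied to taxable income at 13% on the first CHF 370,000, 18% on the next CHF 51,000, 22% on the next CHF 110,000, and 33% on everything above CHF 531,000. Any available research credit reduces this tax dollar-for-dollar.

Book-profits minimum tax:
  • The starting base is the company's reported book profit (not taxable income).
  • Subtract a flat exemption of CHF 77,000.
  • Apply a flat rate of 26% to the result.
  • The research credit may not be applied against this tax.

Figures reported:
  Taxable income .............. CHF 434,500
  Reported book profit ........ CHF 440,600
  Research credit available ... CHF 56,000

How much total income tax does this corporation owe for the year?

CHF 94,536

Book-profits minimum tax:
  Base (reported book profit): CHF 440,600
  Less exemption CHF 77,000 → base CHF 363,600
  CHF 363,600 × 26% = CHF 94,536

Regular income tax:
  CHF 370,000 × 13% = CHF 48,100
  CHF 51,000 × 18% = CHF 9,180
  CHF 13,500 × 22% = CHF 2,970
  → CHF 60,250
  Less research credit CHF 56,000 → CHF 4,250

CHF 94,536 > CHF 4,250, so the book-profits minimum tax is the binding amount.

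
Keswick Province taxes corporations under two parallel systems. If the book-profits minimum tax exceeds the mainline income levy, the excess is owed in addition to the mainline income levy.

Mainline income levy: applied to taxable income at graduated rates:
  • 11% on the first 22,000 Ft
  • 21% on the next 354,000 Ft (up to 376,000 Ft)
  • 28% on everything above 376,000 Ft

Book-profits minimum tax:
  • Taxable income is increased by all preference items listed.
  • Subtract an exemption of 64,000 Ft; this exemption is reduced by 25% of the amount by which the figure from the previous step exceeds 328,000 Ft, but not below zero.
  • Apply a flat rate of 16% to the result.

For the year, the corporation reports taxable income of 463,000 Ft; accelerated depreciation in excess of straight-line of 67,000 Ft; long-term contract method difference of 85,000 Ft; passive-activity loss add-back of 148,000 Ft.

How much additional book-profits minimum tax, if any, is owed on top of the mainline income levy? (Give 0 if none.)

20,960 Ft

Book-profits minimum tax:
  Adjusted income: 463,000 Ft + 67,000 Ft + 85,000 Ft + 148,000 Ft = 763,000 Ft
  Exemption: 25% × (763,000 Ft − 328,000 Ft) = 108,750 Ft ≥ 64,000 Ft, so the exemption is fully phased out
  Base: 763,000 Ft − 0 Ft = 763,000 Ft
  763,000 Ft × 16% = 122,080 Ft

Mainline income levy:
  22,000 Ft × 11% = 2,420 Ft
  354,000 Ft × 21% = 74,340 Ft
  87,000 Ft × 28% = 24,360 Ft
  → 101,120 Ft

Excess of book-profits minimum tax over mainline income levy: 122,080 Ft − 101,120 Ft = 20,960 Ft.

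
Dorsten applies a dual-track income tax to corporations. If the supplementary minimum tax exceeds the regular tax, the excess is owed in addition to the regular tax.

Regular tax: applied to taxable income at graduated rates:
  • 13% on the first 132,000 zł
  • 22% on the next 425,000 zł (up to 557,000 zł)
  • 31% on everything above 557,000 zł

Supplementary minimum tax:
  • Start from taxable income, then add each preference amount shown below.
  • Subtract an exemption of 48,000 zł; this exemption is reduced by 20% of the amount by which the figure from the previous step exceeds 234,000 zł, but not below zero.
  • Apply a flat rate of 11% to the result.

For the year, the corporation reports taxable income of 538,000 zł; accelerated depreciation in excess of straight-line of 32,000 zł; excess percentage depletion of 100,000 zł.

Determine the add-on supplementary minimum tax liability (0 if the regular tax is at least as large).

Regular tax:
  132,000 zł × 13% = 17,160 zł
  406,000 zł × 22% = 89,320 zł
  → 106,480 zł

Supplementary minimum tax:
  Adjusted income: 538,000 zł + 32,000 zł + 100,000 zł = 670,000 zł
  Exemption: 20% × (670,000 zł − 234,000 zł) = 87,200 zł ≥ 48,000 zł, so the exemption is fully phased out
  Base: 670,000 zł − 0 zł = 670,000 zł
  670,000 zł × 11% = 73,700 zł

73,700 zł ≤ 106,480 zł, so no add-on is due.

0 zł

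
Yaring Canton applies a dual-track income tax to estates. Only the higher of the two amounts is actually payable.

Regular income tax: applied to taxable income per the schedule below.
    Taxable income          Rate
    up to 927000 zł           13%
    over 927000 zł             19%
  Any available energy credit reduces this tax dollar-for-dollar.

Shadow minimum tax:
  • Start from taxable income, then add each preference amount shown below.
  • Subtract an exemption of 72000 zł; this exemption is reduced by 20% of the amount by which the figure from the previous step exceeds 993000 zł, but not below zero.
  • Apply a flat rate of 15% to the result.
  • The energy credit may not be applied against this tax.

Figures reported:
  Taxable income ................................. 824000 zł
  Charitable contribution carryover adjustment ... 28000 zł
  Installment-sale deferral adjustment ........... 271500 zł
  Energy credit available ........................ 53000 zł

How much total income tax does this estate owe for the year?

161640 zł

Regular income tax:
  824000 zł × 13% = 107120 zł
  Less energy credit 53000 zł → 54120 zł

Shadow minimum tax:
  Adjusted income: 824000 zł + 28000 zł + 271500 zł = 1123500 zł
  Exemption: 72000 zł − 20% × (1123500 zł − 993000 zł) = 72000 zł − 26100 zł = 45900 zł
  Base: 1123500 zł − 45900 zł = 1077600 zł
  1077600 zł × 15% = 161640 zł

161640 zł > 54120 zł, so the shadow minimum tax is the binding amount.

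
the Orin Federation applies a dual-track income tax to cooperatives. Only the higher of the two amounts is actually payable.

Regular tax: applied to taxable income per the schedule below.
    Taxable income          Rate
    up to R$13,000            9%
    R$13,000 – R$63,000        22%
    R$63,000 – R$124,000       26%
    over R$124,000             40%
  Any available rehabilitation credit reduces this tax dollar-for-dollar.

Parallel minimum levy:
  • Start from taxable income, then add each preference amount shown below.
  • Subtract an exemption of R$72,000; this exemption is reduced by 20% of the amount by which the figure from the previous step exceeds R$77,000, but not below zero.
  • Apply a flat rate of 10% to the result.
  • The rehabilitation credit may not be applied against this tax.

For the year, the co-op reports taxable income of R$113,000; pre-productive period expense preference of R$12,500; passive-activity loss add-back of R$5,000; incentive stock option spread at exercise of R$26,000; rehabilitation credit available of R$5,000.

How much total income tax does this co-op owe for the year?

Regular tax:
  R$13,000 × 9% = R$1,170
  R$50,000 × 22% = R$11,000
  R$50,000 × 26% = R$13,000
  → R$25,170
  Less rehabilitation credit R$5,000 → R$20,170

Parallel minimum levy:
  Adjusted income: R$113,000 + R$12,500 + R$5,000 + R$26,000 = R$156,500
  Exemption: R$72,000 − 20% × (R$156,500 − R$77,000) = R$72,000 − R$15,900 = R$56,100
  Base: R$156,500 − R$56,100 = R$100,400
  R$100,400 × 10% = R$10,040

R$20,170 > R$10,040, so the regular tax governs.

R$20,170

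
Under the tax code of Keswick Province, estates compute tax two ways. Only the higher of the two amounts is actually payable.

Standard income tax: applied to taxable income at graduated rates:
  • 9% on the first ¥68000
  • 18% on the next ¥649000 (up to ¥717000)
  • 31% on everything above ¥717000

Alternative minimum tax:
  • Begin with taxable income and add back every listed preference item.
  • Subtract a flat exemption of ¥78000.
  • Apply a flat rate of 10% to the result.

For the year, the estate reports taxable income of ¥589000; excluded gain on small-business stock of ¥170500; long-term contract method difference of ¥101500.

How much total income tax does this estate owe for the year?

Standard income tax:
  ¥68000 × 9% = ¥6120
  ¥521000 × 18% = ¥93780
  → ¥99900

Alternative minimum tax:
  Adjusted income: ¥589000 + ¥170500 + ¥101500 = ¥861000
  Less exemption ¥78000 → base ¥783000
  ¥783000 × 10% = ¥78300

¥99900 > ¥78300, so the standard income tax governs.

¥99900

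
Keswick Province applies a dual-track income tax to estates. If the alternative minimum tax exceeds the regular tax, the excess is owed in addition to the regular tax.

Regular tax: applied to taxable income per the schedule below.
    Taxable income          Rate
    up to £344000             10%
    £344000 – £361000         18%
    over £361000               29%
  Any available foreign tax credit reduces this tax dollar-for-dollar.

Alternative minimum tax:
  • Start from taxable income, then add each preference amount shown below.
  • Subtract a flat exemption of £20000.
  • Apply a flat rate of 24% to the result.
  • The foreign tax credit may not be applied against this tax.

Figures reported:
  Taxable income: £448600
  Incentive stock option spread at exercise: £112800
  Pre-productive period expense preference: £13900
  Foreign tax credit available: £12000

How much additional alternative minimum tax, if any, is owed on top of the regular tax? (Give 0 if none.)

Alternative minimum tax:
  Adjusted income: £448600 + £112800 + £13900 = £575300
  Less exemption £20000 → base £555300
  £555300 × 24% = £133272

Regular tax:
  £344000 × 10% = £34400
  £17000 × 18% = £3060
  £87600 × 29% = £25404
  → £62864
  Less foreign tax credit £12000 → £50864

Excess of alternative minimum tax over regular tax: £133272 − £50864 = £82408.

£82408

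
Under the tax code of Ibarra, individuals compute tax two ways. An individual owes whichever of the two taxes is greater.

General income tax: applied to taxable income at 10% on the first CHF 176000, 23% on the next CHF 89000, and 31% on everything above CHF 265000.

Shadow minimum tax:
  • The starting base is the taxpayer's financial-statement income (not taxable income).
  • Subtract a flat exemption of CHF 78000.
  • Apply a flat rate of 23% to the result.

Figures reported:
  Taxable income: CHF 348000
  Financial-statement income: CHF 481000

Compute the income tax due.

General income tax:
  CHF 176000 × 10% = CHF 17600
  CHF 89000 × 23% = CHF 20470
  CHF 83000 × 31% = CHF 25730
  → CHF 63800

Shadow minimum tax:
  Base (financial-statement income): CHF 481000
  Less exemption CHF 78000 → base CHF 403000
  CHF 403000 × 23% = CHF 92690

CHF 92690 > CHF 63800, so the shadow minimum tax is the binding amount.

CHF 92690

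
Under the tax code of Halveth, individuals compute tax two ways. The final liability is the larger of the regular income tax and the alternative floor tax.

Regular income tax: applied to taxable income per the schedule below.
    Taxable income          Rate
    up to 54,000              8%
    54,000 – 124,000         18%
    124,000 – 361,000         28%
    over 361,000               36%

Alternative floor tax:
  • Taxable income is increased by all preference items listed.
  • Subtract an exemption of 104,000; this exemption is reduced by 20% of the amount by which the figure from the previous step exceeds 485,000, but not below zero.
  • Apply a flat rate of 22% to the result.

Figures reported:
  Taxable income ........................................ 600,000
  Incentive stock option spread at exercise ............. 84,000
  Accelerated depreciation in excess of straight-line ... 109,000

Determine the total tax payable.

Regular income tax:
  54,000 × 8% = 4,320
  70,000 × 18% = 12,600
  237,000 × 28% = 66,360
  239,000 × 36% = 86,040
  → 169,320

Alternative floor tax:
  Adjusted income: 600,000 + 84,000 + 109,000 = 793,000
  Exemption: 104,000 − 20% × (793,000 − 485,000) = 104,000 − 61,600 = 42,400
  Base: 793,000 − 42,400 = 750,600
  750,600 × 22% = 165,132

169,320 > 165,132, so the regular income tax governs.

169,320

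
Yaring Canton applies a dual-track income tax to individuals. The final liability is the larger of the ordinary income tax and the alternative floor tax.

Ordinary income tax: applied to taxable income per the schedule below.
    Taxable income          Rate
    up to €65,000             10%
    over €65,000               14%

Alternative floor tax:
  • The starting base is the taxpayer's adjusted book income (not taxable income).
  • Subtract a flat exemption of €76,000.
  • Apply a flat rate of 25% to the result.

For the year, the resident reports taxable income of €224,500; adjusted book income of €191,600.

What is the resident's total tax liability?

Alternative floor tax:
  Base (adjusted book income): €191,600
  Less exemption €76,000 → base €115,600
  €115,600 × 25% = €28,900

Ordinary income tax:
  €65,000 × 10% = €6,500
  €159,500 × 14% = €22,330
  → €28,830

€28,900 > €28,830, so the alternative floor tax is the binding amount.

€28,900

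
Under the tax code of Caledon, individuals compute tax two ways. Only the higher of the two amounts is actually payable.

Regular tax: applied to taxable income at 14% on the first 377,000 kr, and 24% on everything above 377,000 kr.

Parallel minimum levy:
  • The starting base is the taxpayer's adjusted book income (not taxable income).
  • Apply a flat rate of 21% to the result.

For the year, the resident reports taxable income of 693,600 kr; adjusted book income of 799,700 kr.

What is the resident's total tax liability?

Parallel minimum levy:
  Base (adjusted book income): 799,700 kr
  799,700 kr × 21% = 167,937 kr

Regular tax:
  377,000 kr × 14% = 52,780 kr
  316,600 kr × 24% = 75,984 kr
  → 128,764 kr

167,937 kr > 128,764 kr, so the parallel minimum levy is the binding amount.

167,937 kr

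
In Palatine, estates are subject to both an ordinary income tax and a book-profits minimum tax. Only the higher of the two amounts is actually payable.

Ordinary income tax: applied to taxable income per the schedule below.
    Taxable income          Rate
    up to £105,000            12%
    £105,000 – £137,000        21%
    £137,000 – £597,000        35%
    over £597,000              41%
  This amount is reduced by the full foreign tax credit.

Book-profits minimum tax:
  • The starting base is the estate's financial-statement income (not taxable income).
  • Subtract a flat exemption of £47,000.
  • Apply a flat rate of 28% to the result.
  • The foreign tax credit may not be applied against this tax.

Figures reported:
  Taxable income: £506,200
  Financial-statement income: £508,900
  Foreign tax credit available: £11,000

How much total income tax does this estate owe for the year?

Book-profits minimum tax:
  Base (financial-statement income): £508,900
  Less exemption £47,000 → base £461,900
  £461,900 × 28% = £129,332

Ordinary income tax:
  £105,000 × 12% = £12,600
  £32,000 × 21% = £6,720
  £369,200 × 35% = £129,220
  → £148,540
  Less foreign tax credit £11,000 → £137,540

£137,540 > £129,332, so the ordinary income tax governs.

£137,540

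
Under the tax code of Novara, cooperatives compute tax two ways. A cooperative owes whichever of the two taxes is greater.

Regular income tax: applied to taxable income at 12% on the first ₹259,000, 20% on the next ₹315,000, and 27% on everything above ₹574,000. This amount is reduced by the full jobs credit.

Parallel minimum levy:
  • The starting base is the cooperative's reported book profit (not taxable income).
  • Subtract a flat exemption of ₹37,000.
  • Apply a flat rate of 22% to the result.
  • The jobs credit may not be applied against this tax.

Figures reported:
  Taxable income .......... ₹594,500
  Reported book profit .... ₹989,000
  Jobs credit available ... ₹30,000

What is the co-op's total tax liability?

₹209,440

Parallel minimum levy:
  Base (reported book profit): ₹989,000
  Less exemption ₹37,000 → base ₹952,000
  ₹952,000 × 22% = ₹209,440

Regular income tax:
  ₹259,000 × 12% = ₹31,080
  ₹315,000 × 20% = ₹63,000
  ₹20,500 × 27% = ₹5,535
  → ₹99,615
  Less jobs credit ₹30,000 → ₹69,615

₹209,440 > ₹69,615, so the parallel minimum levy is the binding amount.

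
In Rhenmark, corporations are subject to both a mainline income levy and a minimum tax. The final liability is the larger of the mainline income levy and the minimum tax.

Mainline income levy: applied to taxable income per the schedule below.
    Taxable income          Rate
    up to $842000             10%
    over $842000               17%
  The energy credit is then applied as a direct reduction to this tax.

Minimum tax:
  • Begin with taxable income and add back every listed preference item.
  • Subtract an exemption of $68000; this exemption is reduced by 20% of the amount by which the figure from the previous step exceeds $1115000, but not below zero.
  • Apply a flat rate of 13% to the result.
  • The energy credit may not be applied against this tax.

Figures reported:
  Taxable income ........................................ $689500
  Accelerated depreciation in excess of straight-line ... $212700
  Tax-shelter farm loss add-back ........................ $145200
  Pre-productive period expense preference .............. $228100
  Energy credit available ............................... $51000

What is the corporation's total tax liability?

$161148

Minimum tax:
  Adjusted income: $689500 + $212700 + $145200 + $228100 = $1275500
  Exemption: $68000 − 20% × ($1275500 − $1115000) = $68000 − $32100 = $35900
  Base: $1275500 − $35900 = $1239600
  $1239600 × 13% = $161148

Mainline income levy:
  $689500 × 10% = $68950
  Less energy credit $51000 → $17950

$161148 > $17950, so the minimum tax is the binding amount.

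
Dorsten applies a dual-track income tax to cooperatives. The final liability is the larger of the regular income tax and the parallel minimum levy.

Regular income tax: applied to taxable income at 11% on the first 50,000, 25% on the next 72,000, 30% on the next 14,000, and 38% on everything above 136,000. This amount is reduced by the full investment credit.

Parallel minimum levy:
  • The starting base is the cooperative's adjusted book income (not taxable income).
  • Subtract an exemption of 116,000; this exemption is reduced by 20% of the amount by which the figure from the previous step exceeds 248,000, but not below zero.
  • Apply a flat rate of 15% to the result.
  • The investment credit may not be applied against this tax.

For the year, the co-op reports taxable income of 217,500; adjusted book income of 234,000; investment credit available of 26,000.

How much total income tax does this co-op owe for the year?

32,670

Regular income tax:
  50,000 × 11% = 5,500
  72,000 × 25% = 18,000
  14,000 × 30% = 4,200
  81,500 × 38% = 30,970
  → 58,670
  Less investment credit 26,000 → 32,670

Parallel minimum levy:
  Base (adjusted book income): 234,000
  Exemption: 234,000 ≤ 248,000, so full 116,000 applies
  Base: 234,000 − 116,000 = 118,000
  118,000 × 15% = 17,700

32,670 > 17,700, so the regular income tax governs.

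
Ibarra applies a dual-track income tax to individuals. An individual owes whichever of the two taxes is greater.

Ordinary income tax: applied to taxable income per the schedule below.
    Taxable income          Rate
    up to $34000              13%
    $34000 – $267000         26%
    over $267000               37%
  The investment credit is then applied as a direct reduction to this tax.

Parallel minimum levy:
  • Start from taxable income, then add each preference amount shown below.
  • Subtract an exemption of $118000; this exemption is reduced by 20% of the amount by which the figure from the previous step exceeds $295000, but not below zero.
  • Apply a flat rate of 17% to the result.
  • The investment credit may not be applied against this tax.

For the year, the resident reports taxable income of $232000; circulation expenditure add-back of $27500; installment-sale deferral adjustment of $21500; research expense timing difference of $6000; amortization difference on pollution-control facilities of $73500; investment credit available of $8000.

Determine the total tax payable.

$47900

Parallel minimum levy:
  Adjusted income: $232000 + $27500 + $21500 + $6000 + $73500 = $360500
  Exemption: $118000 − 20% × ($360500 − $295000) = $118000 − $13100 = $104900
  Base: $360500 − $104900 = $255600
  $255600 × 17% = $43452

Ordinary income tax:
  $34000 × 13% = $4420
  $198000 × 26% = $51480
  → $55900
  Less investment credit $8000 → $47900

$47900 > $43452, so the ordinary income tax governs.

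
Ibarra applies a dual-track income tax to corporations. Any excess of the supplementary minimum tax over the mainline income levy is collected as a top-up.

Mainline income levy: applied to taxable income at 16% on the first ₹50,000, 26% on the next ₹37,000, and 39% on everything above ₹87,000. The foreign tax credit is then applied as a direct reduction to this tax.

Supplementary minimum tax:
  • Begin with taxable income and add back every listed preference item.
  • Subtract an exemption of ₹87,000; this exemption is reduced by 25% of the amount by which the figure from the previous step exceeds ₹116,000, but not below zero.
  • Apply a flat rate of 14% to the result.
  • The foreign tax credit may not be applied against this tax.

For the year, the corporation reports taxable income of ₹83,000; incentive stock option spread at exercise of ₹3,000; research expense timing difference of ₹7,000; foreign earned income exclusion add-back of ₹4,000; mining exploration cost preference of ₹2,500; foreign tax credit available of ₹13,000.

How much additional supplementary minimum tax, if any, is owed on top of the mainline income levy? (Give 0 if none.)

Supplementary minimum tax:
  Adjusted income: ₹83,000 + ₹3,000 + ₹7,000 + ₹4,000 + ₹2,500 = ₹99,500
  Exemption: ₹99,500 ≤ ₹116,000, so full ₹87,000 applies
  Base: ₹99,500 − ₹87,000 = ₹12,500
  ₹12,500 × 14% = ₹1,750

Mainline income levy:
  ₹50,000 × 16% = ₹8,000
  ₹33,000 × 26% = ₹8,580
  → ₹16,580
  Less foreign tax credit ₹13,000 → ₹3,580

₹1,750 ≤ ₹3,580, so no add-on is due.

₹0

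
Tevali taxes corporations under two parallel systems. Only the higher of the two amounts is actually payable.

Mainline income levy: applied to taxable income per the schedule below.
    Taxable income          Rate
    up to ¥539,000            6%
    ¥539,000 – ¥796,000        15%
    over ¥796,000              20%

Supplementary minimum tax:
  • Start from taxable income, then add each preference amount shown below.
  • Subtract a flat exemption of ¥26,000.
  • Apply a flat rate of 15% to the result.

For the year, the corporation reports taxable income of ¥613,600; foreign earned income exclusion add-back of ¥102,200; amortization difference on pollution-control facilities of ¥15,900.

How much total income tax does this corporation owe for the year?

¥105,855

Supplementary minimum tax:
  Adjusted income: ¥613,600 + ¥102,200 + ¥15,900 = ¥731,700
  Less exemption ¥26,000 → base ¥705,700
  ¥705,700 × 15% = ¥105,855

Mainline income levy:
  ¥539,000 × 6% = ¥32,340
  ¥74,600 × 15% = ¥11,190
  → ¥43,530

¥105,855 > ¥43,530, so the supplementary minimum tax is the binding amount.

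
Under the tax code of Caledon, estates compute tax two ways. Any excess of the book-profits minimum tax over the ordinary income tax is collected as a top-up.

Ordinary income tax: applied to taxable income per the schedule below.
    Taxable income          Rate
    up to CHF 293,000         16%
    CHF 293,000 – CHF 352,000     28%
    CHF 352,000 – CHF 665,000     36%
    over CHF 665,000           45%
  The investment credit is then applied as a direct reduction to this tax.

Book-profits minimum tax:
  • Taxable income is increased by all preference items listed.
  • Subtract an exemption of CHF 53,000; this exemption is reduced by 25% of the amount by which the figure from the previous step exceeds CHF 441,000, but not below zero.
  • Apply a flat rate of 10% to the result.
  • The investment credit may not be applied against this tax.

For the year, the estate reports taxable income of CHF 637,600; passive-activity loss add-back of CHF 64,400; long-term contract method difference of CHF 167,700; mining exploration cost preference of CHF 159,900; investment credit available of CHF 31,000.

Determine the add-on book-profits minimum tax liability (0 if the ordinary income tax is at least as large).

Book-profits minimum tax:
  Adjusted income: CHF 637,600 + CHF 64,400 + CHF 167,700 + CHF 159,900 = CHF 1,029,600
  Exemption: 25% × (CHF 1,029,600 − CHF 441,000) = CHF 147,150 ≥ CHF 53,000, so the exemption is fully phased out
  Base: CHF 1,029,600 − CHF 0 = CHF 1,029,600
  CHF 1,029,600 × 10% = CHF 102,960

Ordinary income tax:
  CHF 293,000 × 16% = CHF 46,880
  CHF 59,000 × 28% = CHF 16,520
  CHF 285,600 × 36% = CHF 102,816
  → CHF 166,216
  Less investment credit CHF 31,000 → CHF 135,216

CHF 102,960 ≤ CHF 135,216, so no add-on is due.

CHF 0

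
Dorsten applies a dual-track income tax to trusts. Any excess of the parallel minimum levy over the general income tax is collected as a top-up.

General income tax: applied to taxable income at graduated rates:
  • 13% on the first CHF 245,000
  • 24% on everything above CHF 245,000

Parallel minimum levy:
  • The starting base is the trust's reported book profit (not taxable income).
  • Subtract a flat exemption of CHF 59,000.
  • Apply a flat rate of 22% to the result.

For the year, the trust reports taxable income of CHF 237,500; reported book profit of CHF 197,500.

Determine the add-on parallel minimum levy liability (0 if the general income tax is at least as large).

CHF 0

Parallel minimum levy:
  Base (reported book profit): CHF 197,500
  Less exemption CHF 59,000 → base CHF 138,500
  CHF 138,500 × 22% = CHF 30,470

General income tax:
  CHF 237,500 × 13% = CHF 30,875

CHF 30,470 ≤ CHF 30,875, so no add-on is due.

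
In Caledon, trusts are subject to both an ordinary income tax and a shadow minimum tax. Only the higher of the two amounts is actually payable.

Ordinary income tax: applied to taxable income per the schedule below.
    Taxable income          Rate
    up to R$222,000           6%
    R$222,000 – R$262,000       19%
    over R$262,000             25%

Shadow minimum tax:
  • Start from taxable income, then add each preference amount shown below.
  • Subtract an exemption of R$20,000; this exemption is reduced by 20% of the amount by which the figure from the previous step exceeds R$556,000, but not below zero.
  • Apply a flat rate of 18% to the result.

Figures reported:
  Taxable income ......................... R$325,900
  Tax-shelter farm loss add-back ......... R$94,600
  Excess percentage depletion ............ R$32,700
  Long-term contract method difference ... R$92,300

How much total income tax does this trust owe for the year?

Ordinary income tax:
  R$222,000 × 6% = R$13,320
  R$40,000 × 19% = R$7,600
  R$63,900 × 25% = R$15,975
  → R$36,895

Shadow minimum tax:
  Adjusted income: R$325,900 + R$94,600 + R$32,700 + R$92,300 = R$545,500
  Exemption: R$545,500 ≤ R$556,000, so full R$20,000 applies
  Base: R$545,500 − R$20,000 = R$525,500
  R$525,500 × 18% = R$94,590

R$94,590 > R$36,895, so the shadow minimum tax is the binding amount.

R$94,590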